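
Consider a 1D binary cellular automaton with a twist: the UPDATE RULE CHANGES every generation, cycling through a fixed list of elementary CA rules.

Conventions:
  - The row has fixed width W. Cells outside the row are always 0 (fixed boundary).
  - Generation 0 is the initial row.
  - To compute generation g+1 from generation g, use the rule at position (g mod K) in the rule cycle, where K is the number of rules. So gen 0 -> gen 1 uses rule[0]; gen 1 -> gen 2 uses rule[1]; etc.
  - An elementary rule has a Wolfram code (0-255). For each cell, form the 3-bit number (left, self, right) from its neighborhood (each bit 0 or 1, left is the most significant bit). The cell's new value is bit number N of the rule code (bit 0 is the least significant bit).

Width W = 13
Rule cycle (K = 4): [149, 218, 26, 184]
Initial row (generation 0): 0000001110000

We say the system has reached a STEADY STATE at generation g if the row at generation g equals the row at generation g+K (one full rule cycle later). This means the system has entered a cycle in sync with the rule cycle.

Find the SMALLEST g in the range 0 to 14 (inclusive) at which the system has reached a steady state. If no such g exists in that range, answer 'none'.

Answer: 2

Derivation:
Gen 0: 0000001110000
Gen 1 (rule 149): 1111100101111
Gen 2 (rule 218): 1111111001111
Gen 3 (rule 26): 1000000111000
Gen 4 (rule 184): 0100000110100
Gen 5 (rule 149): 0111110000111
Gen 6 (rule 218): 1111111001111
Gen 7 (rule 26): 1000000111000
Gen 8 (rule 184): 0100000110100
Gen 9 (rule 149): 0111110000111
Gen 10 (rule 218): 1111111001111
Gen 11 (rule 26): 1000000111000
Gen 12 (rule 184): 0100000110100
Gen 13 (rule 149): 0111110000111
Gen 14 (rule 218): 1111111001111
Gen 15 (rule 26): 1000000111000
Gen 16 (rule 184): 0100000110100
Gen 17 (rule 149): 0111110000111
Gen 18 (rule 218): 1111111001111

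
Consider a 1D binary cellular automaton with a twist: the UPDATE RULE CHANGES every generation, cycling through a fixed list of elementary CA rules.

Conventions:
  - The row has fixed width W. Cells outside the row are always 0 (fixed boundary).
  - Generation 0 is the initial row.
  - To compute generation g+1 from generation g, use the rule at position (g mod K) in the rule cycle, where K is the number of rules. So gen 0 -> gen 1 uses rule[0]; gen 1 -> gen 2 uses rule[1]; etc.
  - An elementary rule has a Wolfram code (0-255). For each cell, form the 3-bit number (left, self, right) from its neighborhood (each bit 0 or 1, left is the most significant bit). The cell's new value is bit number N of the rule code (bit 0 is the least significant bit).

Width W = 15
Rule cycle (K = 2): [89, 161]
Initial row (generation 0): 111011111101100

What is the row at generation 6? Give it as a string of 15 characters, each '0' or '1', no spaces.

Answer: 010001100000000

Derivation:
Gen 0: 111011111101100
Gen 1 (rule 89): 101010000101111
Gen 2 (rule 161): 010100110010110
Gen 3 (rule 89): 000010111000111
Gen 4 (rule 161): 111001010010010
Gen 5 (rule 89): 101100001001001
Gen 6 (rule 161): 010001100000000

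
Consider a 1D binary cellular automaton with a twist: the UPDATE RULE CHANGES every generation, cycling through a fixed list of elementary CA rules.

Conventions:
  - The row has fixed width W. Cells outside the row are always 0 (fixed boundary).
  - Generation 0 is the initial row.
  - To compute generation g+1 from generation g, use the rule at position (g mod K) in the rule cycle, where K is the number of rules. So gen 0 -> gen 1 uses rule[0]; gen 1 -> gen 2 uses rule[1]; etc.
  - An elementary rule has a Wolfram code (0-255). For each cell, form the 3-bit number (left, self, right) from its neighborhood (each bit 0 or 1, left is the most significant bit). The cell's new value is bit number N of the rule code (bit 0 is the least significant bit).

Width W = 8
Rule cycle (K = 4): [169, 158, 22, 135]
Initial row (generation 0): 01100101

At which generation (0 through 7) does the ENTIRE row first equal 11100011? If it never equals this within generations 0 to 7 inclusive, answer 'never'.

Gen 0: 01100101
Gen 1 (rule 169): 01000010
Gen 2 (rule 158): 11100111
Gen 3 (rule 22): 00011000
Gen 4 (rule 135): 11100011
Gen 5 (rule 169): 11001010
Gen 6 (rule 158): 10111011
Gen 7 (rule 22): 10000000

Answer: 4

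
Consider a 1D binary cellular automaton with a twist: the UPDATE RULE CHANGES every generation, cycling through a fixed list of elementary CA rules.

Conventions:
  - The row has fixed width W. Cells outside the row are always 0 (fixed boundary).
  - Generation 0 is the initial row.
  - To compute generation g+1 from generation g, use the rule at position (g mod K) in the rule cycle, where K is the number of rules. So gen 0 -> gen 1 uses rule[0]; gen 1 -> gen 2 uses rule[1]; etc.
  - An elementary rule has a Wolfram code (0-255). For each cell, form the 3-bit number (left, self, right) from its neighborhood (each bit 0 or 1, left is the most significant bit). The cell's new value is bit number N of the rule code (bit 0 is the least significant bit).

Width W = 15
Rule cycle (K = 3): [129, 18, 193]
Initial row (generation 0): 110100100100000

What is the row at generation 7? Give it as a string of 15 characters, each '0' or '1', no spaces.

Gen 0: 110100100100000
Gen 1 (rule 129): 000000000001111
Gen 2 (rule 18): 000000000010000
Gen 3 (rule 193): 111111111000111
Gen 4 (rule 129): 011111110010010
Gen 5 (rule 18): 100000001101101
Gen 6 (rule 193): 001111100100100
Gen 7 (rule 129): 100111000000001

Answer: 100111000000001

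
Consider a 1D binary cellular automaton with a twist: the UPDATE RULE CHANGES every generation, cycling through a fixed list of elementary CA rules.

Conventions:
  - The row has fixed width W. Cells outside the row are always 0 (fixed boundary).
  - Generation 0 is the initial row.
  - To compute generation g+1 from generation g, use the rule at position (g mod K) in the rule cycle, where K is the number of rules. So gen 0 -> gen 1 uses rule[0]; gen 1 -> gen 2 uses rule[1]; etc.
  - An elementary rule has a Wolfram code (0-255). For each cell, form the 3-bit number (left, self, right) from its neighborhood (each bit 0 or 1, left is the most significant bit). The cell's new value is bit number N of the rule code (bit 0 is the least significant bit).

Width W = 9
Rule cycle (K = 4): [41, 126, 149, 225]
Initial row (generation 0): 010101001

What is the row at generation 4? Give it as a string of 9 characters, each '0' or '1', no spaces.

Gen 0: 010101001
Gen 1 (rule 41): 001010000
Gen 2 (rule 126): 011111000
Gen 3 (rule 149): 001110111
Gen 4 (rule 225): 100111011

Answer: 100111011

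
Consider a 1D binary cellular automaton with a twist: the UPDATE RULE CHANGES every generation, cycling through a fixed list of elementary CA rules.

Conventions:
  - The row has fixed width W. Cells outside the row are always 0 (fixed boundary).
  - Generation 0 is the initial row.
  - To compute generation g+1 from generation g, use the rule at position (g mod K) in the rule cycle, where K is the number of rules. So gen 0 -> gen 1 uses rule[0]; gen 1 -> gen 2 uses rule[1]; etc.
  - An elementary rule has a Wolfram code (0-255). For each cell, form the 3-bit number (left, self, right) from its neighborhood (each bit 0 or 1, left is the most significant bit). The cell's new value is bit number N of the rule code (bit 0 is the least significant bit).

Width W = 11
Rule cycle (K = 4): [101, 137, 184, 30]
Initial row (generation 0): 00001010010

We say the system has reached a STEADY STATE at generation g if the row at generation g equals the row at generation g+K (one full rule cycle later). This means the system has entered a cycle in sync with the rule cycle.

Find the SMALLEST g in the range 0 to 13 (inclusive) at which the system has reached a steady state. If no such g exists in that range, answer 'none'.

Gen 0: 00001010010
Gen 1 (rule 101): 11101110010
Gen 2 (rule 137): 11001100000
Gen 3 (rule 184): 10101010000
Gen 4 (rule 30): 10101011000
Gen 5 (rule 101): 11111101011
Gen 6 (rule 137): 11111000010
Gen 7 (rule 184): 11110100001
Gen 8 (rule 30): 10000110011
Gen 9 (rule 101): 10110010001
Gen 10 (rule 137): 00100000100
Gen 11 (rule 184): 00010000010
Gen 12 (rule 30): 00111000111
Gen 13 (rule 101): 10001010001
Gen 14 (rule 137): 00100000100
Gen 15 (rule 184): 00010000010
Gen 16 (rule 30): 00111000111
Gen 17 (rule 101): 10001010001

Answer: 10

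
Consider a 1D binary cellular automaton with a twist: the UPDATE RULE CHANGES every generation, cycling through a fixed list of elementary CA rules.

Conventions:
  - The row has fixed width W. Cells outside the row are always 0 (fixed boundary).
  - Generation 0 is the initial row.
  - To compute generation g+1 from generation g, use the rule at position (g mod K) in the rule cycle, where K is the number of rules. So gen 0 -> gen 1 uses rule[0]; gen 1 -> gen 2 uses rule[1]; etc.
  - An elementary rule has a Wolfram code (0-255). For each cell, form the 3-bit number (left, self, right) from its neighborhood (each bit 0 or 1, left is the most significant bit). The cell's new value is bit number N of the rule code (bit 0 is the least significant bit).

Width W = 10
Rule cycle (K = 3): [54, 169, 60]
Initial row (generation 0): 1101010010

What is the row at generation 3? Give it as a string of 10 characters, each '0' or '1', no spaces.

Gen 0: 1101010010
Gen 1 (rule 54): 0011111111
Gen 2 (rule 169): 1011111110
Gen 3 (rule 60): 1110000001

Answer: 1110000001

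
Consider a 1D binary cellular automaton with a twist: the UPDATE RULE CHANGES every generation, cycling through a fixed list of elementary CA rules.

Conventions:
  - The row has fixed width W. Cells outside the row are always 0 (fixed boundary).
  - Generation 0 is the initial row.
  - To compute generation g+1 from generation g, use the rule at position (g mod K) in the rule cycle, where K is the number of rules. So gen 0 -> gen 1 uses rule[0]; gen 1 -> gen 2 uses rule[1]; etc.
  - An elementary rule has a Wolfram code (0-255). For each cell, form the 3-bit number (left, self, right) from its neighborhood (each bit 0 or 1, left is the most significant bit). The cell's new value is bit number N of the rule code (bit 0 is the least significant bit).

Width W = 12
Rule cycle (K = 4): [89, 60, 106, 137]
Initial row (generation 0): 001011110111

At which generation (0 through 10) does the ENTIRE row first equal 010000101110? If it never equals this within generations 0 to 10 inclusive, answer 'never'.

Gen 0: 001011110111
Gen 1 (rule 89): 100010010101
Gen 2 (rule 60): 110011011111
Gen 3 (rule 106): 110111110001
Gen 4 (rule 137): 100111100100
Gen 5 (rule 89): 010100110011
Gen 6 (rule 60): 011110101010
Gen 7 (rule 106): 110011010100
Gen 8 (rule 137): 100010000001
Gen 9 (rule 89): 011001111100
Gen 10 (rule 60): 010101000010

Answer: never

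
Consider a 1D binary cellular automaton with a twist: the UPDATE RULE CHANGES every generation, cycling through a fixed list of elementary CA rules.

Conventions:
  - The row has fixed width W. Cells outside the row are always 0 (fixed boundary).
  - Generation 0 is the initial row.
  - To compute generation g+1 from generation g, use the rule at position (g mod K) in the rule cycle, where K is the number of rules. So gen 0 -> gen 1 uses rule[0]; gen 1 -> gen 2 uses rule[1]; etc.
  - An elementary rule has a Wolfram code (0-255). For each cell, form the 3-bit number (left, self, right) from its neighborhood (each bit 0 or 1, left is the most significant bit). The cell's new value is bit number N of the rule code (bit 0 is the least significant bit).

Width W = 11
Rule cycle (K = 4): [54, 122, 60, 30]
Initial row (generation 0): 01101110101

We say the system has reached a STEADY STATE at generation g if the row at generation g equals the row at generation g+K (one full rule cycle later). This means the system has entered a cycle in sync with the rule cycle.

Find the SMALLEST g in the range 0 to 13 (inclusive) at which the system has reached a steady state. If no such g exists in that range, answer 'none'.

Gen 0: 01101110101
Gen 1 (rule 54): 10010001111
Gen 2 (rule 122): 01101011001
Gen 3 (rule 60): 01011110101
Gen 4 (rule 30): 11010000101
Gen 5 (rule 54): 00111001111
Gen 6 (rule 122): 01101111001
Gen 7 (rule 60): 01011000101
Gen 8 (rule 30): 11010101101
Gen 9 (rule 54): 00111110011
Gen 10 (rule 122): 01100011111
Gen 11 (rule 60): 01010010000
Gen 12 (rule 30): 11011111000
Gen 13 (rule 54): 00100000100
Gen 14 (rule 122): 01010001010
Gen 15 (rule 60): 01111001111
Gen 16 (rule 30): 11000111000
Gen 17 (rule 54): 00101000100

Answer: none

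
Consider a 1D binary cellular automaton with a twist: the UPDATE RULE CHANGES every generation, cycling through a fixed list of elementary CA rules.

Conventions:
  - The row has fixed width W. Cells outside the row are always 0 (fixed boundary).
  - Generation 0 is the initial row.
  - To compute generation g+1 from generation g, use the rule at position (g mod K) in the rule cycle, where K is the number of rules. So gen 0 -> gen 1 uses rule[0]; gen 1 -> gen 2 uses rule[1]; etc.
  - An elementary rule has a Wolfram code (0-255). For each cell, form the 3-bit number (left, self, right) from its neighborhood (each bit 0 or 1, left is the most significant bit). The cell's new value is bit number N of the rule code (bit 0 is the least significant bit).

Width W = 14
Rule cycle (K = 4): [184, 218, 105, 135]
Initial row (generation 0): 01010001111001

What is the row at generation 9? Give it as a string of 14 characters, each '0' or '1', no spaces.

Gen 0: 01010001111001
Gen 1 (rule 184): 00101001110100
Gen 2 (rule 218): 01000111110010
Gen 3 (rule 105): 00010100010000
Gen 4 (rule 135): 11110101110111
Gen 5 (rule 184): 11101011101110
Gen 6 (rule 218): 11100011101111
Gen 7 (rule 105): 10101010111001
Gen 8 (rule 135): 10101010010011
Gen 9 (rule 184): 01010101001010

Answer: 01010101001010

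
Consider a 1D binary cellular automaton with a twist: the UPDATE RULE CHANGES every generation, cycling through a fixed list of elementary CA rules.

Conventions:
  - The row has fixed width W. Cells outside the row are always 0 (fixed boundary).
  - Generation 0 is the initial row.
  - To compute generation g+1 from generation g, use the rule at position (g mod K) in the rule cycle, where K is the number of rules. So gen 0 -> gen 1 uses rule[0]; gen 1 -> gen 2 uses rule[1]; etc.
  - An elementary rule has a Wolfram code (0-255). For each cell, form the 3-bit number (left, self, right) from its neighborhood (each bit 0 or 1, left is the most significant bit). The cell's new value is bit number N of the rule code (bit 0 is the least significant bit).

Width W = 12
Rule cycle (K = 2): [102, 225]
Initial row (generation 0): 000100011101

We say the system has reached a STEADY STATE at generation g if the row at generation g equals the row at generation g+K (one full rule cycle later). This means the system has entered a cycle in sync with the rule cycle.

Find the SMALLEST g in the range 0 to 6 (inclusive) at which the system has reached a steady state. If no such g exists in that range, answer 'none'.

Gen 0: 000100011101
Gen 1 (rule 102): 001100100111
Gen 2 (rule 225): 100100000011
Gen 3 (rule 102): 101100000101
Gen 4 (rule 225): 010101110010
Gen 5 (rule 102): 111110010110
Gen 6 (rule 225): 011110001010
Gen 7 (rule 102): 100010011110
Gen 8 (rule 225): 001000001110

Answer: none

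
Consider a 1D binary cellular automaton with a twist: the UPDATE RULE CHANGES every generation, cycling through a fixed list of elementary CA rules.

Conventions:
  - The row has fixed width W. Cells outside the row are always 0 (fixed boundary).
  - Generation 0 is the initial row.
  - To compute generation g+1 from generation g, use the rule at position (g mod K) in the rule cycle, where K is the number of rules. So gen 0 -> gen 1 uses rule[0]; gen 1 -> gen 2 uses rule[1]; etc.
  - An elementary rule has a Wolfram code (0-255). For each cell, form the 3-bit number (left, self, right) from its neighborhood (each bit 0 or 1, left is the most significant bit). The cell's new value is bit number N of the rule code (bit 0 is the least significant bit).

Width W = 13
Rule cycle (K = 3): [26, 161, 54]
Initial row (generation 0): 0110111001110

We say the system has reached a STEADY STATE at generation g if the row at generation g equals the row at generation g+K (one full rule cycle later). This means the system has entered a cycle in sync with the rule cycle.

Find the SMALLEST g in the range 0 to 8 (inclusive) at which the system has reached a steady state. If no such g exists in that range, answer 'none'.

Gen 0: 0110111001110
Gen 1 (rule 26): 1100100111001
Gen 2 (rule 161): 0000000010000
Gen 3 (rule 54): 0000000111000
Gen 4 (rule 26): 0000001100100
Gen 5 (rule 161): 1111100000001
Gen 6 (rule 54): 0000010000011
Gen 7 (rule 26): 0000101000110
Gen 8 (rule 161): 1110010010000
Gen 9 (rule 54): 0001111111000
Gen 10 (rule 26): 0011000000100
Gen 11 (rule 161): 1000011110001

Answer: none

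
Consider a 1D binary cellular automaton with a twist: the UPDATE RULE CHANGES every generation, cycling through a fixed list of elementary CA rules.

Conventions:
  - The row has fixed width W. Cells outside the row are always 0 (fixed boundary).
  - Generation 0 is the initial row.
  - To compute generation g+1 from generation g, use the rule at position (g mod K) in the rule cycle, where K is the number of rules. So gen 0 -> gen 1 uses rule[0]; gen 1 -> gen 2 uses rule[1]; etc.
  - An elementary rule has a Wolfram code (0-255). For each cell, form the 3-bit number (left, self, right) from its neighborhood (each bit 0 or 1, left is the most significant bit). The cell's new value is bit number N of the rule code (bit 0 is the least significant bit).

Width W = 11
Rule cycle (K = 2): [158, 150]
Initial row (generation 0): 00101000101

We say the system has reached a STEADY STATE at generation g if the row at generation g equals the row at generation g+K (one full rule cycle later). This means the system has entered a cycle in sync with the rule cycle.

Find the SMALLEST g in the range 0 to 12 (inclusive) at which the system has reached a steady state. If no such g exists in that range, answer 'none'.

Gen 0: 00101000101
Gen 1 (rule 158): 01101101101
Gen 2 (rule 150): 10000000001
Gen 3 (rule 158): 11000000011
Gen 4 (rule 150): 00100000100
Gen 5 (rule 158): 01110001110
Gen 6 (rule 150): 10101010101
Gen 7 (rule 158): 10101010101
Gen 8 (rule 150): 10101010101
Gen 9 (rule 158): 10101010101
Gen 10 (rule 150): 10101010101
Gen 11 (rule 158): 10101010101
Gen 12 (rule 150): 10101010101
Gen 13 (rule 158): 10101010101
Gen 14 (rule 150): 10101010101

Answer: 6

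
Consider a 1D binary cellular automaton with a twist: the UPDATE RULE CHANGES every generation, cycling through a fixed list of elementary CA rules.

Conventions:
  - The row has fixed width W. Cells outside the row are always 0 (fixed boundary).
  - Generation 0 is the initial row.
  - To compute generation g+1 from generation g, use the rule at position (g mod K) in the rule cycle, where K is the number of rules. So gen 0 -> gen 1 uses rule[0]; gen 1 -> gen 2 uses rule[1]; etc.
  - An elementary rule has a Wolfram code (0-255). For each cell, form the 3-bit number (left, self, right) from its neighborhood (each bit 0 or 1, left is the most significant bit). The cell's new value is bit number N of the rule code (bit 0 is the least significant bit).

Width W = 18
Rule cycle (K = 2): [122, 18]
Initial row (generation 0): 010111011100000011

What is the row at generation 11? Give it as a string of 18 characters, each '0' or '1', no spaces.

Gen 0: 010111011100000011
Gen 1 (rule 122): 101101110110000111
Gen 2 (rule 18): 000000000001001000
Gen 3 (rule 122): 000000000010110100
Gen 4 (rule 18): 000000000100000010
Gen 5 (rule 122): 000000001010000101
Gen 6 (rule 18): 000000010001001000
Gen 7 (rule 122): 000000101010110100
Gen 8 (rule 18): 000001000000000010
Gen 9 (rule 122): 000010100000000101
Gen 10 (rule 18): 000100010000001000
Gen 11 (rule 122): 001010101000010100

Answer: 001010101000010100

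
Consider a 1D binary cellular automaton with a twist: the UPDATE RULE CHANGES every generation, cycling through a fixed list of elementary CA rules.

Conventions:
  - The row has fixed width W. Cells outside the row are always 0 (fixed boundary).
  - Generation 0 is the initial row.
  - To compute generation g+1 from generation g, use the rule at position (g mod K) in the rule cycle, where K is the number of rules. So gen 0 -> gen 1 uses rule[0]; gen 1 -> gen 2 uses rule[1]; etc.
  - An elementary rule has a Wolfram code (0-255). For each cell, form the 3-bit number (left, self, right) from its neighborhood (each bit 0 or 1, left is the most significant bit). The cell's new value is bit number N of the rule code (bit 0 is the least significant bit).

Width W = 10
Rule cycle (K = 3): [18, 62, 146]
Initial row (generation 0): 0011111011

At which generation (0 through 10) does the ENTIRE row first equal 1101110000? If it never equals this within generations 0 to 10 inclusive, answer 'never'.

Answer: 5

Derivation:
Gen 0: 0011111011
Gen 1 (rule 18): 0100000000
Gen 2 (rule 62): 1110000000
Gen 3 (rule 146): 0101000000
Gen 4 (rule 18): 1000100000
Gen 5 (rule 62): 1101110000
Gen 6 (rule 146): 0000101000
Gen 7 (rule 18): 0001000100
Gen 8 (rule 62): 0011101110
Gen 9 (rule 146): 0101000101
Gen 10 (rule 18): 1000101000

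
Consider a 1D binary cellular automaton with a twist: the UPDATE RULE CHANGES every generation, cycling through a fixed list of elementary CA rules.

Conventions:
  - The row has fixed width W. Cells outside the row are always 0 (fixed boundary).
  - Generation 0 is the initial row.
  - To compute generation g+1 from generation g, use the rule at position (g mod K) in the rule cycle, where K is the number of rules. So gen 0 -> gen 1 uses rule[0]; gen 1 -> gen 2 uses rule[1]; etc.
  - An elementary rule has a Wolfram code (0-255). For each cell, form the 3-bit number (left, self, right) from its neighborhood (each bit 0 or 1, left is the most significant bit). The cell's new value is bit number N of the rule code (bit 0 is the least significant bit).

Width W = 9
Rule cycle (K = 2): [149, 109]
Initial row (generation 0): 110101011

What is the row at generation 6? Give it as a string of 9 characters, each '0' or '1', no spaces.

Answer: 010010010

Derivation:
Gen 0: 110101011
Gen 1 (rule 149): 000101000
Gen 2 (rule 109): 110111011
Gen 3 (rule 149): 000010000
Gen 4 (rule 109): 111010111
Gen 5 (rule 149): 010010010
Gen 6 (rule 109): 010010010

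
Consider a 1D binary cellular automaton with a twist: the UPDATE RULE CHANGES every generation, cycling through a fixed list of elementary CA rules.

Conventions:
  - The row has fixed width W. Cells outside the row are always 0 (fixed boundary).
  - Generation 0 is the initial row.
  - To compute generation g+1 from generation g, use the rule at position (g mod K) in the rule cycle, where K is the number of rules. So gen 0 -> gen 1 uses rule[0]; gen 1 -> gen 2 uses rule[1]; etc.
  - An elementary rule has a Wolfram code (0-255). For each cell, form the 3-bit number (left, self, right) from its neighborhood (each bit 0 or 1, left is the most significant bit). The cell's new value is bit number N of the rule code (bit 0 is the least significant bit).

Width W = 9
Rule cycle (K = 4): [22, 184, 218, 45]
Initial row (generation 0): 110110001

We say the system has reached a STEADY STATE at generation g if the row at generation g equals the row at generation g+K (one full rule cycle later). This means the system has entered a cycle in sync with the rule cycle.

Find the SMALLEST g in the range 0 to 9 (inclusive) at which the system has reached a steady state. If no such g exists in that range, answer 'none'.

Gen 0: 110110001
Gen 1 (rule 22): 000001011
Gen 2 (rule 184): 000000110
Gen 3 (rule 218): 000001111
Gen 4 (rule 45): 111101000
Gen 5 (rule 22): 000001100
Gen 6 (rule 184): 000001010
Gen 7 (rule 218): 000010001
Gen 8 (rule 45): 111010101
Gen 9 (rule 22): 000010101
Gen 10 (rule 184): 000001010
Gen 11 (rule 218): 000010001
Gen 12 (rule 45): 111010101
Gen 13 (rule 22): 000010101

Answer: 6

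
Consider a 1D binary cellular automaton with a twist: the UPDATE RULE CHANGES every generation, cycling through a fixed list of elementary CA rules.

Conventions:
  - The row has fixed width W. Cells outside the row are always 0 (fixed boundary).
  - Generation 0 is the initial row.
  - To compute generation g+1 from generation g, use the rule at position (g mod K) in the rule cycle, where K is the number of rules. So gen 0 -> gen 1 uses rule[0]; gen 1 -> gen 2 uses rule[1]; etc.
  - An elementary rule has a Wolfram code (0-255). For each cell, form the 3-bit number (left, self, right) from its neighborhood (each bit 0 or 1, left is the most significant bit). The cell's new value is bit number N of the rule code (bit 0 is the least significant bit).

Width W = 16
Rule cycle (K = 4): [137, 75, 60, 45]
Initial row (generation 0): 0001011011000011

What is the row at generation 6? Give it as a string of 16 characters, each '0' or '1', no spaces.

Answer: 1101101010011111

Derivation:
Gen 0: 0001011011000011
Gen 1 (rule 137): 1100010010011010
Gen 2 (rule 75): 1101100100111000
Gen 3 (rule 60): 1011010110100100
Gen 4 (rule 45): 1110111101100101
Gen 5 (rule 137): 1100111001000000
Gen 6 (rule 75): 1101101010011111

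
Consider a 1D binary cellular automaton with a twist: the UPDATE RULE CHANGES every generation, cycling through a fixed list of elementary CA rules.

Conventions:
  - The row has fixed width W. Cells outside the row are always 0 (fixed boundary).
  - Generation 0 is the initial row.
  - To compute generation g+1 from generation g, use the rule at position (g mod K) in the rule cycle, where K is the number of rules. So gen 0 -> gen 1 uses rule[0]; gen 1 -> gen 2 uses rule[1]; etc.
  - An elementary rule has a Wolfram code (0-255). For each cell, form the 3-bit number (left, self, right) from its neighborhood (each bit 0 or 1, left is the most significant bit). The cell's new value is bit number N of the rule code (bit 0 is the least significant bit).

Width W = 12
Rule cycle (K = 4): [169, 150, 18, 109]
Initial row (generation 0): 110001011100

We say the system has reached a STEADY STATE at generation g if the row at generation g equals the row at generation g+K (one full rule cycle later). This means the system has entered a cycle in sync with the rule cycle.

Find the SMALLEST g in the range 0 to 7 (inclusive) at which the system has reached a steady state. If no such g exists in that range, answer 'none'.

Gen 0: 110001011100
Gen 1 (rule 169): 100100111001
Gen 2 (rule 150): 111111010111
Gen 3 (rule 18): 000000000000
Gen 4 (rule 109): 111111111111
Gen 5 (rule 169): 111111111110
Gen 6 (rule 150): 011111111101
Gen 7 (rule 18): 100000000000
Gen 8 (rule 109): 101111111111
Gen 9 (rule 169): 011111111110
Gen 10 (rule 150): 101111111101
Gen 11 (rule 18): 000000000000

Answer: none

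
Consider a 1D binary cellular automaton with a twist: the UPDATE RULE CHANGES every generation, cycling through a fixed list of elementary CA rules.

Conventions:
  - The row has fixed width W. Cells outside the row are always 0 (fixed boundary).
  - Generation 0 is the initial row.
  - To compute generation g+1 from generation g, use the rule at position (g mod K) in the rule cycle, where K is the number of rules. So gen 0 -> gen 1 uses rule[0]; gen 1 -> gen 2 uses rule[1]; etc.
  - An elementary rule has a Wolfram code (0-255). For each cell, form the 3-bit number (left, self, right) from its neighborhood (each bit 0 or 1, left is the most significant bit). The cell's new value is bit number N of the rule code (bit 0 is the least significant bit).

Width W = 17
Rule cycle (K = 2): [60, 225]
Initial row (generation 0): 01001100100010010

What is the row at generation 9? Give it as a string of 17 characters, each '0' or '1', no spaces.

Answer: 00111011100010100

Derivation:
Gen 0: 01001100100010010
Gen 1 (rule 60): 01101010110011011
Gen 2 (rule 225): 00110101010001101
Gen 3 (rule 60): 00101111111001011
Gen 4 (rule 225): 10010111111000101
Gen 5 (rule 60): 11011100000100111
Gen 6 (rule 225): 01101101110000011
Gen 7 (rule 60): 01011011001000010
Gen 8 (rule 225): 00101101000011000
Gen 9 (rule 60): 00111011100010100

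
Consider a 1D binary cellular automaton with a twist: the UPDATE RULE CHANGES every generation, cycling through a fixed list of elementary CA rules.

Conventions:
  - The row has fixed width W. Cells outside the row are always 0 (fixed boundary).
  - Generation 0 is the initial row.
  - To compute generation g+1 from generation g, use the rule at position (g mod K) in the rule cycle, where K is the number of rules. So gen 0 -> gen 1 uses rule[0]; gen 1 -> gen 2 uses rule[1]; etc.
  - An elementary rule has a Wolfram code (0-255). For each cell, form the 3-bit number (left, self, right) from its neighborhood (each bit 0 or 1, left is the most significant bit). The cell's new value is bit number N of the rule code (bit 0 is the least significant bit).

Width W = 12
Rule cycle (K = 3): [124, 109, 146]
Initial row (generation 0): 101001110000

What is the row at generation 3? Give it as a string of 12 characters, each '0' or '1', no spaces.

Answer: 011011110000

Derivation:
Gen 0: 101001110000
Gen 1 (rule 124): 111101011000
Gen 2 (rule 109): 100111111011
Gen 3 (rule 146): 011011110000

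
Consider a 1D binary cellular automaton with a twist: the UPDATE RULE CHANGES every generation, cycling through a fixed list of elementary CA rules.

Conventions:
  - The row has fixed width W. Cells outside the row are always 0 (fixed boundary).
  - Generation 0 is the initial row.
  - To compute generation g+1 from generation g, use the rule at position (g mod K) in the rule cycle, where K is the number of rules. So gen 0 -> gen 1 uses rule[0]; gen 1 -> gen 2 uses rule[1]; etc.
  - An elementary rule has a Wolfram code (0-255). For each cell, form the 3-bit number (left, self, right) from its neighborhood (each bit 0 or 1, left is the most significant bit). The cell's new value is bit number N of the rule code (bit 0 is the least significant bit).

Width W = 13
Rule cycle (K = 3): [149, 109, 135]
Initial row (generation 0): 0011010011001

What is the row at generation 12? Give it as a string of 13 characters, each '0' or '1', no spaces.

Answer: 0100011111110

Derivation:
Gen 0: 0011010011001
Gen 1 (rule 149): 1000011000101
Gen 2 (rule 109): 1011011010111
Gen 3 (rule 135): 1000000010010
Gen 4 (rule 149): 1111111011011
Gen 5 (rule 109): 1000001111111
Gen 6 (rule 135): 1011110111110
Gen 7 (rule 149): 1001100011101
Gen 8 (rule 109): 1001101010111
Gen 9 (rule 135): 1010001010010
Gen 10 (rule 149): 1011101011011
Gen 11 (rule 109): 1110111111111
Gen 12 (rule 135): 0100011111110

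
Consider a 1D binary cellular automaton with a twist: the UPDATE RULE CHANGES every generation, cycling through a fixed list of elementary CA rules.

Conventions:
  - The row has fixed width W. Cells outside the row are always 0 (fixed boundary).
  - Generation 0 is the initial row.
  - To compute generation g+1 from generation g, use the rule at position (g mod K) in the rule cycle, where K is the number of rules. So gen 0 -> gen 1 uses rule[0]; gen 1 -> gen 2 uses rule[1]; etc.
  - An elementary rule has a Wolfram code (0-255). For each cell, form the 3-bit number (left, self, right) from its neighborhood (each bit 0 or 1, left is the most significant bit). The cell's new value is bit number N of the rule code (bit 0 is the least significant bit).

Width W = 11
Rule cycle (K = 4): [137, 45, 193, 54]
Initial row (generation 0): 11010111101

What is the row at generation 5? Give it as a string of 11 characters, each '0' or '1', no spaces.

Gen 0: 11010111101
Gen 1 (rule 137): 10000111000
Gen 2 (rule 45): 10110100011
Gen 3 (rule 193): 00010001001
Gen 4 (rule 54): 00111011111
Gen 5 (rule 137): 10110011110

Answer: 10110011110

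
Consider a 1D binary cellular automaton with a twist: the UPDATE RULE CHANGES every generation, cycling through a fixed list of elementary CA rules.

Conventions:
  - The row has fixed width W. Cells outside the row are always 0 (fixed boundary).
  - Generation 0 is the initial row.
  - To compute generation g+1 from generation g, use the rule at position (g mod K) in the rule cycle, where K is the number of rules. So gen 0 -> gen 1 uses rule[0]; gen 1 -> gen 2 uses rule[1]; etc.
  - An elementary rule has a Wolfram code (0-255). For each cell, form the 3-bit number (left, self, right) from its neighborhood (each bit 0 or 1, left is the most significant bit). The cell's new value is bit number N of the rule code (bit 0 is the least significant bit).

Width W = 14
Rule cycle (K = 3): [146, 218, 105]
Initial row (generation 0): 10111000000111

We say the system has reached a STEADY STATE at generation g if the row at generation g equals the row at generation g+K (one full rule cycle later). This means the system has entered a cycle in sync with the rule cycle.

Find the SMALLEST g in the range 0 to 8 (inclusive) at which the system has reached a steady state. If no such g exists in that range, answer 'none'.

Answer: 4

Derivation:
Gen 0: 10111000000111
Gen 1 (rule 146): 00010100001010
Gen 2 (rule 218): 00100010010001
Gen 3 (rule 105): 10001000000100
Gen 4 (rule 146): 01010100001010
Gen 5 (rule 218): 10000010010001
Gen 6 (rule 105): 00111000000100
Gen 7 (rule 146): 01010100001010
Gen 8 (rule 218): 10000010010001
Gen 9 (rule 105): 00111000000100
Gen 10 (rule 146): 01010100001010
Gen 11 (rule 218): 10000010010001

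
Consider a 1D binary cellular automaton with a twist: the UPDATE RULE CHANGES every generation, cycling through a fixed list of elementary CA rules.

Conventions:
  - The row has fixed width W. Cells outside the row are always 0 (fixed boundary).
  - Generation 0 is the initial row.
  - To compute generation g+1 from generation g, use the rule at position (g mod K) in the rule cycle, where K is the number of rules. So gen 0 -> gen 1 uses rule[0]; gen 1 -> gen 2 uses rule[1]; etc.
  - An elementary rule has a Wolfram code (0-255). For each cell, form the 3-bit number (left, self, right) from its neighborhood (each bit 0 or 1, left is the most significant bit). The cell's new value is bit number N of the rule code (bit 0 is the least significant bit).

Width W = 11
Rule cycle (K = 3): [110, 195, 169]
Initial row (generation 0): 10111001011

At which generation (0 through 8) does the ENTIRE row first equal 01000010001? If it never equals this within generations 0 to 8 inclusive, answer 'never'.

Gen 0: 10111001011
Gen 1 (rule 110): 11101011111
Gen 2 (rule 195): 01100001111
Gen 3 (rule 169): 01001101110
Gen 4 (rule 110): 11011111010
Gen 5 (rule 195): 01001111000
Gen 6 (rule 169): 00001110011
Gen 7 (rule 110): 00011010111
Gen 8 (rule 195): 11101000011

Answer: never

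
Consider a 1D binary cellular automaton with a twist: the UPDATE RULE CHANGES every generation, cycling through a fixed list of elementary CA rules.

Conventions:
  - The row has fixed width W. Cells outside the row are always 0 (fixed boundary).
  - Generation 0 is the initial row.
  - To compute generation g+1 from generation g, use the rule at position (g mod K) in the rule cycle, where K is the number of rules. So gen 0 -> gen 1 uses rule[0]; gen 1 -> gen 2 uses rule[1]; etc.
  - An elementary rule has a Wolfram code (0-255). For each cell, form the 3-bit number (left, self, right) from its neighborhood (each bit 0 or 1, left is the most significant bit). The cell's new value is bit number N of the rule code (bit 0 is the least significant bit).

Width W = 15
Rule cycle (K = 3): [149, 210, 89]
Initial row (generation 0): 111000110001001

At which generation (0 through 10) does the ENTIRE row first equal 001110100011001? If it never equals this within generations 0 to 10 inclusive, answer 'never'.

Gen 0: 111000110001001
Gen 1 (rule 149): 010110001101101
Gen 2 (rule 210): 100011010100100
Gen 3 (rule 89): 011011000010011
Gen 4 (rule 149): 000000111011000
Gen 5 (rule 210): 000001011001100
Gen 6 (rule 89): 111100011101111
Gen 7 (rule 149): 011011001000110
Gen 8 (rule 210): 101001110101011
Gen 9 (rule 89): 000101010000011
Gen 10 (rule 149): 110101011111000

Answer: never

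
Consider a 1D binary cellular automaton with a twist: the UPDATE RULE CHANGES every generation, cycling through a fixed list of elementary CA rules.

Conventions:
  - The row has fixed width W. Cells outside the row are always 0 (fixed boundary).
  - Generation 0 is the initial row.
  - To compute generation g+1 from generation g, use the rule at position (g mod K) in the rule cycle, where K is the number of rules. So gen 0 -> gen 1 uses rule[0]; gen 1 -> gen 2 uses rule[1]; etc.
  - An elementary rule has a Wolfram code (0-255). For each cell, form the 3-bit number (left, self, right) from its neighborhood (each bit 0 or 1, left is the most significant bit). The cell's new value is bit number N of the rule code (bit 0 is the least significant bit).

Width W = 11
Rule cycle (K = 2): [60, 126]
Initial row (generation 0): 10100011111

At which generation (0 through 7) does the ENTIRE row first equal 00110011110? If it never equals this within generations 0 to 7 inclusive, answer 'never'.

Answer: never

Derivation:
Gen 0: 10100011111
Gen 1 (rule 60): 11110010000
Gen 2 (rule 126): 10011111000
Gen 3 (rule 60): 11010000100
Gen 4 (rule 126): 11111001110
Gen 5 (rule 60): 10000101001
Gen 6 (rule 126): 11001111111
Gen 7 (rule 60): 10101000000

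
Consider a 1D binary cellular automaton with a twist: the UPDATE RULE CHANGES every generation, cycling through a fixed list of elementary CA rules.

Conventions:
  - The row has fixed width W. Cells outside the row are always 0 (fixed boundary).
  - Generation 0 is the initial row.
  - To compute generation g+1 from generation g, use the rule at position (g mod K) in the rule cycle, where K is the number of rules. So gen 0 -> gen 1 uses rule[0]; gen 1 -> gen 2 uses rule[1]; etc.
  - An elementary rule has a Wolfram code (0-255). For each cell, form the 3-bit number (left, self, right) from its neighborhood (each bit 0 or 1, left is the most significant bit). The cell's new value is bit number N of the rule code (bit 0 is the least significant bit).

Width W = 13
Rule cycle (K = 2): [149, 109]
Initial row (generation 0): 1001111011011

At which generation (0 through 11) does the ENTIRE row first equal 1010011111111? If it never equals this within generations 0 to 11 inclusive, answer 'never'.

Answer: 10

Derivation:
Gen 0: 1001111011011
Gen 1 (rule 149): 1100110000000
Gen 2 (rule 109): 1100110111111
Gen 3 (rule 149): 0010000011110
Gen 4 (rule 109): 1010111010010
Gen 5 (rule 149): 1010010011011
Gen 6 (rule 109): 1110010011111
Gen 7 (rule 149): 0101011001110
Gen 8 (rule 109): 0111111001010
Gen 9 (rule 149): 0011110101011
Gen 10 (rule 109): 1010011111111
Gen 11 (rule 149): 1011001111110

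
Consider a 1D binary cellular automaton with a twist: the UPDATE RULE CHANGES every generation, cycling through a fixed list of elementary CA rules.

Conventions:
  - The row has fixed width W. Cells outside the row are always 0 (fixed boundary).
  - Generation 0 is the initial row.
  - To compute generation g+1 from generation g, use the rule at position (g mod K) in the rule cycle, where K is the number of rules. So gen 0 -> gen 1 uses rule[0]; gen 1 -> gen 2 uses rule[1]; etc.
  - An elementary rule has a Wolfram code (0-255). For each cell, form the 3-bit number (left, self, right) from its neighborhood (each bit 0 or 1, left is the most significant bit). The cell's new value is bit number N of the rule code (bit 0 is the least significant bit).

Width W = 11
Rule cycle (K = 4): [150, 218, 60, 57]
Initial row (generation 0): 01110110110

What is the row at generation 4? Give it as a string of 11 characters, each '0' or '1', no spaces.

Answer: 11010111010

Derivation:
Gen 0: 01110110110
Gen 1 (rule 150): 10100000001
Gen 2 (rule 218): 00010000010
Gen 3 (rule 60): 00011000011
Gen 4 (rule 57): 11010111010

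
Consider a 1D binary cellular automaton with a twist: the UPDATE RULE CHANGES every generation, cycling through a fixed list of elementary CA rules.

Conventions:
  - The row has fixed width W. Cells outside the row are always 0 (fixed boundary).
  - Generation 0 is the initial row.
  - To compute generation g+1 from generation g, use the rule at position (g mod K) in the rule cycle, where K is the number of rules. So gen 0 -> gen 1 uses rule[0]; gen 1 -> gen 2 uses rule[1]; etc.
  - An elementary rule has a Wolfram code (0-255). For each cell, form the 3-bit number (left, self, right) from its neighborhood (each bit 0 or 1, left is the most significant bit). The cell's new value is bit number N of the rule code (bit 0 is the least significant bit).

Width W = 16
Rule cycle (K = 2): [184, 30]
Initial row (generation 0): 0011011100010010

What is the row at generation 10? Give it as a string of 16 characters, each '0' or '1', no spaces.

Gen 0: 0011011100010010
Gen 1 (rule 184): 0010111010001001
Gen 2 (rule 30): 0110100011011111
Gen 3 (rule 184): 0101010010111110
Gen 4 (rule 30): 1101011110100001
Gen 5 (rule 184): 1010111101010000
Gen 6 (rule 30): 1010100001011000
Gen 7 (rule 184): 0101010000110100
Gen 8 (rule 30): 1101011001100110
Gen 9 (rule 184): 1010110101010101
Gen 10 (rule 30): 1010100101010101

Answer: 1010100101010101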